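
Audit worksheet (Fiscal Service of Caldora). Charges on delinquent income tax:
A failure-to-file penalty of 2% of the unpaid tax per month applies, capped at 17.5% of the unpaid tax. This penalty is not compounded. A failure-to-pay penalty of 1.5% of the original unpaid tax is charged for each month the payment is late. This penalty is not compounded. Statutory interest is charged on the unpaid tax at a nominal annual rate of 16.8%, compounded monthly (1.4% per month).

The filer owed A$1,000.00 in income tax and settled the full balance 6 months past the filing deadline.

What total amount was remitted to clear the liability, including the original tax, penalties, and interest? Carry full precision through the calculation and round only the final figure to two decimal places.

Failure-to-file: 6 × 2% × A$1,000.00 = A$120.00 (under the 17.5% cap)
Failure-to-pay penalty = 1.5% × A$1,000.00 × 6 mo = A$90.00
Interest: A$1,000.00 × ((1 + 0.014)^6 − 1) = A$1,000.00 × 0.0869955… = A$86.9955…
Total = A$1,000.00 + A$210.0000 + A$86.9955… = A$1,297.00

A$1,297.00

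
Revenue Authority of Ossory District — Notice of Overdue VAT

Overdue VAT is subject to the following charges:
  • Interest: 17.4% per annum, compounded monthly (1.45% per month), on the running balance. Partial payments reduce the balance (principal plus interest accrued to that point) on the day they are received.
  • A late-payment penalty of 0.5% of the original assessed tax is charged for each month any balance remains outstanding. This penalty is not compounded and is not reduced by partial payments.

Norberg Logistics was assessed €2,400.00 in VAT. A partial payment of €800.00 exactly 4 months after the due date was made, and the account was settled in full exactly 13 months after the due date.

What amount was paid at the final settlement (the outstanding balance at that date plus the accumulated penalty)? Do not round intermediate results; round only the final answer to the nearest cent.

Balance at month 4: €2,400.0000 × (1 + 0.0145)^4 = €2,542.2570…
After €800.00 payment: €2,542.2570… − €800.00 = €1,742.2570…
Balance at month 13: €1,742.2570… × (1 + 0.0145)^9 = €1,983.2647…
Penalty: 13 × 0.5% × €2,400.00 = €156.00
Final settlement = outstanding balance + penalty = €1,983.2647… + €156.00 = €2,139.26

€2,139.26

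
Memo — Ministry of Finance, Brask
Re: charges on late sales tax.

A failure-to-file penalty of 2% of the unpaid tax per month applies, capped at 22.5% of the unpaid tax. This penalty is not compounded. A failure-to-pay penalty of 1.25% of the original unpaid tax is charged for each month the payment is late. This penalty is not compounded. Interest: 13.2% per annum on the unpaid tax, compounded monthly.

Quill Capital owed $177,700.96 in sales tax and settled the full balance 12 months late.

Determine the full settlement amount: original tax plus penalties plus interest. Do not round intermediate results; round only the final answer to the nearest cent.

$269,267.81

Failure-to-file: 12 × 2% × $177,700.96 = $42,648.23…, capped at 22.5% × $177,700.96 = $39,982.72…
Failure-to-pay penalty: 12 × 1.25% × $177,700.96 = $26,655.14…
Interest (13.2%/yr ÷ 12 = 1.1%/month): $177,700.96 × ((1 + 0.011)^12 − 1) = $24,928.9918…
Total = $177,700.96 + $66,637.8600 + $24,928.9918… = $269,267.81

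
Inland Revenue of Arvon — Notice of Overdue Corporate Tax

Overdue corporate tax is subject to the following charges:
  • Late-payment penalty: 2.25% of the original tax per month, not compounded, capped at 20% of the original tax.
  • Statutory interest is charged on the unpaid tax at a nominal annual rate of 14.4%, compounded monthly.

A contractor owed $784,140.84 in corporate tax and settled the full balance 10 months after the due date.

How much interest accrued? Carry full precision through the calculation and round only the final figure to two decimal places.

$99,344.20

Interest (14.4%/yr ÷ 12 = 1.2%/month): $784,140.84 × ((1 + 0.012)^10 − 1) = $99,344.1971…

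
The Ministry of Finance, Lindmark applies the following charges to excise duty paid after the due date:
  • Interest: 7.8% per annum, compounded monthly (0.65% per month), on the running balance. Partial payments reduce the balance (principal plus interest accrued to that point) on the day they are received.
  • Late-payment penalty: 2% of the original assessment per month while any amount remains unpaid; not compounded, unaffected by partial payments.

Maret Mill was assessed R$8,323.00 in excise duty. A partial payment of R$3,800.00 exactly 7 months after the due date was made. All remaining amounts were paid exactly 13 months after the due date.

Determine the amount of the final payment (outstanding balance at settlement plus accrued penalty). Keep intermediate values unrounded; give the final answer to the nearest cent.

R$7,267.74

Balance at month 7: R$8,323.0000 × (1 + 0.0065)^7 = R$8,709.1616…
After R$3,800.00 payment: R$8,709.1616… − R$3,800.00 = R$4,909.1616…
Balance at month 13: R$4,909.1616… × (1 + 0.0065)^6 = R$5,103.7572…
Penalty: 13 × 2% × R$8,323.00 = R$2,163.98
Final settlement = outstanding balance + penalty = R$5,103.7572… + R$2,163.98 = R$7,267.74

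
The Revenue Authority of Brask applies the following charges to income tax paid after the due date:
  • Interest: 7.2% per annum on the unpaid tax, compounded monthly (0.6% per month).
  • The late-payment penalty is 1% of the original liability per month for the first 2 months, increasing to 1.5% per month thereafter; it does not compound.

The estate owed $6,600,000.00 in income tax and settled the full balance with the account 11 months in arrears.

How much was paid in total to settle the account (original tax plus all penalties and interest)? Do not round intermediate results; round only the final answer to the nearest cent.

Penalty, months 1–2: 2 × 1% × $6,600,000.00 = $132,000.00
Penalty, months 3–11: 9 × 1.5% × $6,600,000.00 = $891,000.00
Interest: $6,600,000.00 × ((1 + 0.006)^11 − 1) = $6,600,000.00 × 0.0680161… = $448,906.0705…
Total = $6,600,000.00 + $1,023,000.0000 + $448,906.0705… = $8,071,906.07

$8,071,906.07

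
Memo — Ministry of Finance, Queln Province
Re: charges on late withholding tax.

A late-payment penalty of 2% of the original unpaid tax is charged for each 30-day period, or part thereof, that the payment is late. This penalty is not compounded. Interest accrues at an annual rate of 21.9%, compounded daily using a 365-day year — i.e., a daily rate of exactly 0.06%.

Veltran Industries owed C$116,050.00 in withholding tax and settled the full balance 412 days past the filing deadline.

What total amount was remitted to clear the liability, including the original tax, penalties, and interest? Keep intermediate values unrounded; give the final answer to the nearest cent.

Penalty periods: ⌈412/30⌉ = 14; penalty = 14 × 2% × C$116,050.00 = C$32,494.00
Interest: C$116,050.00 × ((1 + 0.0006)^412 − 1) = C$116,050.00 × 0.28034026… = C$32,533.4870…
Total = C$116,050.00 + C$32,494.0000 + C$32,533.4870… = C$181,077.49

C$181,077.49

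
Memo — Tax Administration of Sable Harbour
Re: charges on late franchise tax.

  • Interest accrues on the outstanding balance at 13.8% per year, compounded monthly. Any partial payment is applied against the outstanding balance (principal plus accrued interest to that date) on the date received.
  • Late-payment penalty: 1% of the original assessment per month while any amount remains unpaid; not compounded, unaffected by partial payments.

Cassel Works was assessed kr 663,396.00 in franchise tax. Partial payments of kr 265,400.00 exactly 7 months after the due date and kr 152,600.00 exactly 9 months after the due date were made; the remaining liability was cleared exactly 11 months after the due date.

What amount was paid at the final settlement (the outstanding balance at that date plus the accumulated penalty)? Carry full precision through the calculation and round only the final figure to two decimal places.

Monthly rate = 13.8% ÷ 12 = 1.15%
Balance at month 7: kr 663,396.0000 × (1 + 0.0115)^7 = kr 718,677.5164…
After kr 265,400.00 payment: kr 718,677.5164… − kr 265,400.00 = kr 453,277.5164…
Balance at month 9: kr 453,277.5164… × (1 + 0.0115)^2 = kr 463,762.8453…
After kr 152,600.00 payment: kr 463,762.8453… − kr 152,600.00 = kr 311,162.8453…
Balance at month 11: kr 311,162.8453… × (1 + 0.0115)^2 = kr 318,360.7420…
Penalty: 11 × 1% × kr 663,396.00 = kr 72,973.56
Final settlement = outstanding balance + penalty = kr 318,360.7420… + kr 72,973.56 = kr 391,334.30

kr 391,334.30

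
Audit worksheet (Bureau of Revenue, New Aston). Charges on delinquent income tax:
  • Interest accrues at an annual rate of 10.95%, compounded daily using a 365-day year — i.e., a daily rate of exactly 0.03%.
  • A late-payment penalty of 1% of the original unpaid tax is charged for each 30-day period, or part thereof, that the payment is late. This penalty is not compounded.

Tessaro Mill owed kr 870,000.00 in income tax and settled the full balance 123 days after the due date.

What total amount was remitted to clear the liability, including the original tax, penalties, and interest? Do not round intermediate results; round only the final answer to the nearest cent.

Penalty periods: ⌈123/30⌉ = 5; penalty = 5 × 1% × kr 870,000.00 = kr 43,500.00
Interest: kr 870,000.00 × ((1 + 0.0003)^123 − 1) = kr 870,000.00 × 0.03758351… = kr 32,697.6579…
Total = kr 870,000.00 + kr 43,500.0000 + kr 32,697.6579… = kr 946,197.66

kr 946,197.66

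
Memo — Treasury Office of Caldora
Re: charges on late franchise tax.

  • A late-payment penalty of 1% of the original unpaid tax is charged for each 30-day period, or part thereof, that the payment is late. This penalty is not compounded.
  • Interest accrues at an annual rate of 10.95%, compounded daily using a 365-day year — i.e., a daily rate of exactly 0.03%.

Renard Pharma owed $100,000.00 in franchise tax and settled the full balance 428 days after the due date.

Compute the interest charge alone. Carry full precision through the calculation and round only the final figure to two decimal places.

Interest: $100,000.00 × ((1 + 0.0003)^428 − 1) = $100,000.00 × 0.13698582… = $13,698.5821…

$13,698.58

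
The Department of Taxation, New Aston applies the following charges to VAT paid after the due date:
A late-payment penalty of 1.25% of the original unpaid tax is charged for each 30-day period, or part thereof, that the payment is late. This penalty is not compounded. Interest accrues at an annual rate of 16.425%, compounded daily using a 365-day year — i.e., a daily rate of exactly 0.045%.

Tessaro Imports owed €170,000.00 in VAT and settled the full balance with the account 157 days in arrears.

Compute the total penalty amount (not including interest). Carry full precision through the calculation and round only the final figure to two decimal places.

€12,750.00

Penalty periods: ⌈157/30⌉ = 6; penalty = 6 × 1.25% × €170,000.00 = €12,750.00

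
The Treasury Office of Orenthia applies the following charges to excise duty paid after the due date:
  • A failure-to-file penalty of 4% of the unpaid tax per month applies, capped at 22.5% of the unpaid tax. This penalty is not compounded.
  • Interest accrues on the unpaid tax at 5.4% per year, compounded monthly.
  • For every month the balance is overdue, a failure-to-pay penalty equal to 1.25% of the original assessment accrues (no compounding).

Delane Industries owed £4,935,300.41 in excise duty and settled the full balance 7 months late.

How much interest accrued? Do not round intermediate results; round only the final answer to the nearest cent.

£157,576.51

Interest (5.4%/yr ÷ 12 = 0.45%/month): £4,935,300.41 × ((1 + 0.0045)^7 − 1) = £157,576.5110…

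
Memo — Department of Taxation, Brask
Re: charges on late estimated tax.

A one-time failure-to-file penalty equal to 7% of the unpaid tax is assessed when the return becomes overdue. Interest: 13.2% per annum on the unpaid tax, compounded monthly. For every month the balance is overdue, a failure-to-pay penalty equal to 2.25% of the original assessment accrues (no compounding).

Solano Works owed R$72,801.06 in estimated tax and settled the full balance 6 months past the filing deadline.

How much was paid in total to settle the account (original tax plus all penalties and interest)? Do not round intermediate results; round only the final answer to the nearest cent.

Failure-to-file penalty: 7% × R$72,801.06 = R$5,096.07…
Failure-to-pay penalty: 6 × 2.25% × R$72,801.06 = R$9,828.14…
Interest (13.2%/yr ÷ 12 = 1.1%/month): R$72,801.06 × ((1 + 0.011)^6 − 1) = R$4,938.9579…
Total = R$72,801.06 + R$14,924.2173 + R$4,938.9579… = R$92,664.24

R$92,664.24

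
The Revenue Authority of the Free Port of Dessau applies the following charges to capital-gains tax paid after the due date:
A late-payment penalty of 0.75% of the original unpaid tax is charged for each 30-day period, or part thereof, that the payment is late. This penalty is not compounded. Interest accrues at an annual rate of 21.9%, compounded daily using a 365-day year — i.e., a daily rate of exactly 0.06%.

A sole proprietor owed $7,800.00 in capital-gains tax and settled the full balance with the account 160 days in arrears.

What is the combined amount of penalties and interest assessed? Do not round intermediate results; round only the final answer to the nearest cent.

$1,136.67

Penalty periods: ⌈160/30⌉ = 6; penalty = 6 × 0.75% × $7,800.00 = $351.00
Interest: $7,800.00 × ((1 + 0.0006)^160 − 1) = $7,800.00 × 0.10072738… = $785.6735…
Penalties + interest = $351.0000 + $785.6735… = $1,136.67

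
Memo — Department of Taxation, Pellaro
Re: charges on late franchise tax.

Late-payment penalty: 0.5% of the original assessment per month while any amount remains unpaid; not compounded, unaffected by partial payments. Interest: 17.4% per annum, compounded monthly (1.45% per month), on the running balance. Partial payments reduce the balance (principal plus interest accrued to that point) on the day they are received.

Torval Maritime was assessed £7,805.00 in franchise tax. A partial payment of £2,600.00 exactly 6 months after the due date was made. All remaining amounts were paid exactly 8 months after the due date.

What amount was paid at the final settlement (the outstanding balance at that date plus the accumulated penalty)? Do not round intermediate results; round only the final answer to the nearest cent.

Balance at month 6: £7,805.0000 × (1 + 0.0145)^6 = £8,509.1311…
After £2,600.00 payment: £8,509.1311… − £2,600.00 = £5,909.1311…
Balance at month 8: £5,909.1311… × (1 + 0.0145)^2 = £6,081.7383…
Penalty: 8 × 0.5% × £7,805.00 = £312.20
Final settlement = outstanding balance + penalty = £6,081.7383… + £312.20 = £6,393.94

£6,393.94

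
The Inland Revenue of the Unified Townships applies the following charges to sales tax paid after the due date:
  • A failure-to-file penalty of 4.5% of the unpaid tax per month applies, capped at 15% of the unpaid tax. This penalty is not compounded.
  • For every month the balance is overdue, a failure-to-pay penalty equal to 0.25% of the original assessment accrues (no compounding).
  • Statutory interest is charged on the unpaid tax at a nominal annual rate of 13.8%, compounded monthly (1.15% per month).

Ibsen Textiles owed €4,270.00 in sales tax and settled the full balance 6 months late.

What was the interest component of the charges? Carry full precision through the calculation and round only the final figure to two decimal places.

Interest: €4,270.00 × ((1 + 0.0115)^6 − 1) = €4,270.00 × 0.0710144… = €303.2316…

€303.23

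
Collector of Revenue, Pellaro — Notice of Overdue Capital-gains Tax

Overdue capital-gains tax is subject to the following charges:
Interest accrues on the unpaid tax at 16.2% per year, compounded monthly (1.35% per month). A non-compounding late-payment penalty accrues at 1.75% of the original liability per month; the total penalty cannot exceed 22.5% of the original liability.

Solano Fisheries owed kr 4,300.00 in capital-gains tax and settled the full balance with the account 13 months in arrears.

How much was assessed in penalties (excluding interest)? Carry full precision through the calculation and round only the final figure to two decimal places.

Penalty (uncapped): 13 × 1.75% × kr 4,300.00 = kr 978.25; cap = 22.5% × kr 4,300.00 = kr 967.50 → penalty = kr 967.50

kr 967.50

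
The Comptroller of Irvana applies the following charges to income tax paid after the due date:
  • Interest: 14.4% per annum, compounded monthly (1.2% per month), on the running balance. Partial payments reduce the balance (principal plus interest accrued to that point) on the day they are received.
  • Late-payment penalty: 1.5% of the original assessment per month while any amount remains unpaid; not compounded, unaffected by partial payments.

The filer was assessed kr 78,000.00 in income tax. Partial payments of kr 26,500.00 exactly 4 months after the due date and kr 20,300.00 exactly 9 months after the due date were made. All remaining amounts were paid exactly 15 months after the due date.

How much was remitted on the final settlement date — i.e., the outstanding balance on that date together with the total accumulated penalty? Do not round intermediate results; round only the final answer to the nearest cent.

kr 58,811.18

Balance at month 4: kr 78,000.0000 × (1 + 0.012)^4 = kr 81,811.9328…
After kr 26,500.00 payment: kr 81,811.9328… − kr 26,500.00 = kr 55,311.9328…
Balance at month 9: kr 55,311.9328… × (1 + 0.012)^5 = kr 58,711.2594…
After kr 20,300.00 payment: kr 58,711.2594… − kr 20,300.00 = kr 38,411.2594…
Balance at month 15: kr 38,411.2594… × (1 + 0.012)^6 = kr 41,261.1779…
Penalty: 15 × 1.5% × kr 78,000.00 = kr 17,550.00
Final settlement = outstanding balance + penalty = kr 41,261.1779… + kr 17,550.00 = kr 58,811.18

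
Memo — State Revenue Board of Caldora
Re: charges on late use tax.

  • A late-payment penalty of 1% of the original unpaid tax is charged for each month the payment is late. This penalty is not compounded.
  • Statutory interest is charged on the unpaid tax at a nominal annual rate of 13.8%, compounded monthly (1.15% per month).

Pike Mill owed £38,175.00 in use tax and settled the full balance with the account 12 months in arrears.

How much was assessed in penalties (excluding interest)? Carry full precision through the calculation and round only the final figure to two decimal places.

Late-payment penalty = 1% × £38,175.00 × 12 mo = £4,581.00

£4,581.00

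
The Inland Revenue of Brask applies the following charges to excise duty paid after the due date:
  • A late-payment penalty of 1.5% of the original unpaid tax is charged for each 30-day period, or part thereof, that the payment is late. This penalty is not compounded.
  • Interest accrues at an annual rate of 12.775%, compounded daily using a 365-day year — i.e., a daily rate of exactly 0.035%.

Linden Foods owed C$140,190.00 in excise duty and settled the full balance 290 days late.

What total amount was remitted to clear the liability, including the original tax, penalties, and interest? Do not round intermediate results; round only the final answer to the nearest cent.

Penalty periods: ⌈290/30⌉ = 10; penalty = 10 × 1.5% × C$140,190.00 = C$21,028.50
Interest: C$140,190.00 × ((1 + 0.00035)^290 − 1) = C$140,190.00 × 0.10681026… = C$14,973.7308…
Total = C$140,190.00 + C$21,028.5000 + C$14,973.7308… = C$176,192.23

C$176,192.23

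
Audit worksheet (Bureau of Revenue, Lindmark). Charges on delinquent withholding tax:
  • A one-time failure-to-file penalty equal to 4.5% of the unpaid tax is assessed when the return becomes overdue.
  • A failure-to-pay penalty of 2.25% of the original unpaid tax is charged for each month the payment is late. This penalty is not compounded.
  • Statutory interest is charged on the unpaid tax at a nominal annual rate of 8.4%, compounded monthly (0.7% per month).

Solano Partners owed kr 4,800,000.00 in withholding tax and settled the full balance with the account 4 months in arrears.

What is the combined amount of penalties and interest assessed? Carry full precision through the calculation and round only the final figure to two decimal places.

Failure-to-file penalty: 4.5% × kr 4,800,000.00 = kr 216,000.00
Failure-to-pay penalty = 2.25% × kr 4,800,000.00 × 4 mo = kr 432,000.00
Interest: kr 4,800,000.00 × ((1 + 0.007)^4 − 1) = kr 4,800,000.00 × 0.0282954… = kr 135,817.7971…
Penalties + interest = kr 648,000.0000 + kr 135,817.7971… = kr 783,817.80

kr 783,817.80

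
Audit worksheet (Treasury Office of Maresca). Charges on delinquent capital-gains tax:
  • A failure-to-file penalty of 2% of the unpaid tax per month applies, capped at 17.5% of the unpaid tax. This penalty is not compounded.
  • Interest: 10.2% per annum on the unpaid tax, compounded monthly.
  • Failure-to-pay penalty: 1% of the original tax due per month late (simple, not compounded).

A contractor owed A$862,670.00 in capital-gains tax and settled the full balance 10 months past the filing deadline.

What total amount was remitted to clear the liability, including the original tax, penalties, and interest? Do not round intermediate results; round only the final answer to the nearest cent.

Failure-to-file: 10 × 2% × A$862,670.00 = A$172,534.00, capped at 17.5% × A$862,670.00 = A$150,967.25
Failure-to-pay penalty: 10 × 1% × A$862,670.00 = A$86,267.00
Interest (10.2%/yr ÷ 12 = 0.85%/month): A$862,670.00 × ((1 + 0.0085)^10 − 1) = A$76,196.2357…
Total = A$862,670.00 + A$237,234.2500 + A$76,196.2357… = A$1,176,100.49

A$1,176,100.49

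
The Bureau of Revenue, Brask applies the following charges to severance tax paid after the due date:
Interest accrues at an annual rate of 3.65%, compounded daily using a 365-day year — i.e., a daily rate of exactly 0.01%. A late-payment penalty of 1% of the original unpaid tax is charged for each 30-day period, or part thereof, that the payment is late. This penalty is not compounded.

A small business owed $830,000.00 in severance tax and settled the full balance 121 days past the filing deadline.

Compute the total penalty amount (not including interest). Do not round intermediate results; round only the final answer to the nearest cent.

Penalty periods: ⌈121/30⌉ = 5; penalty = 5 × 1% × $830,000.00 = $41,500.00

$41,500.00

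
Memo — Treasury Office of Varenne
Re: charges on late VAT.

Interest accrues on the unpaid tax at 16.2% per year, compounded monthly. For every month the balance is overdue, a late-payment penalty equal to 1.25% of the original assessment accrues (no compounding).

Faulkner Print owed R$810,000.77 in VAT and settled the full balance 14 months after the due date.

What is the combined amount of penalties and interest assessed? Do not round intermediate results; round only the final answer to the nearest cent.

Late-payment penalty: 14 × 1.25% × R$810,000.77 = R$141,750.13…
Interest (16.2%/yr ÷ 12 = 1.35%/month): R$810,000.77 × ((1 + 0.0135)^14 − 1) = R$167,276.8967…
Penalties + interest = R$141,750.1348… + R$167,276.8967… = R$309,027.03

R$309,027.03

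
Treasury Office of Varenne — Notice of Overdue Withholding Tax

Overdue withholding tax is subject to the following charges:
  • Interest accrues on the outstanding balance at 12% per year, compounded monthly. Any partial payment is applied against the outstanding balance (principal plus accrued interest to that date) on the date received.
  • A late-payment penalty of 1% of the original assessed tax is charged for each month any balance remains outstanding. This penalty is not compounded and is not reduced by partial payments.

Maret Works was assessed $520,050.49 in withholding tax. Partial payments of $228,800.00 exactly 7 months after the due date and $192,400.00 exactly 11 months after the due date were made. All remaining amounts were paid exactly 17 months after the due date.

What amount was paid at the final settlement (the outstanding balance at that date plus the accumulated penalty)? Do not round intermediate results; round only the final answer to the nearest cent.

$247,332.66

Monthly rate = 12% ÷ 12 = 1%
Balance at month 7: $520,050.4900 × (1 + 0.01)^7 = $557,564.5152…
After $228,800.00 payment: $557,564.5152… − $228,800.00 = $328,764.5152…
Balance at month 11: $328,764.5152… × (1 + 0.01)^4 = $342,113.6729…
After $192,400.00 payment: $342,113.6729… − $192,400.00 = $149,713.6729…
Balance at month 17: $149,713.6729… × (1 + 0.01)^6 = $158,924.0806…
Penalty: 17 × 1% × $520,050.49 = $88,408.58…
Final settlement = outstanding balance + penalty = $158,924.0806… + $88,408.58… = $247,332.66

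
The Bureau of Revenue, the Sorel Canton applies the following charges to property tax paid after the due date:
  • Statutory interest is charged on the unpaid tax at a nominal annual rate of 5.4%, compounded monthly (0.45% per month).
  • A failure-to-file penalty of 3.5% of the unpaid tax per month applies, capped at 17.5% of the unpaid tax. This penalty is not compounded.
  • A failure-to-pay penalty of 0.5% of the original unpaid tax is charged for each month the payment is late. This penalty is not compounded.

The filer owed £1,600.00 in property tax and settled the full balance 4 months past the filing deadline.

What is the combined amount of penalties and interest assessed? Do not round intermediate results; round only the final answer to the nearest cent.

Failure-to-file: 4 × 3.5% × £1,600.00 = £224.00 (under the 17.5% cap)
Failure-to-pay penalty = 0.5% × £1,600.00 × 4 mo = £32.00
Interest: £1,600.00 × ((1 + 0.0045)^4 − 1) = £1,600.00 × 0.0181219… = £28.9950…
Penalties + interest = £256.0000 + £28.9950… = £284.99

£284.99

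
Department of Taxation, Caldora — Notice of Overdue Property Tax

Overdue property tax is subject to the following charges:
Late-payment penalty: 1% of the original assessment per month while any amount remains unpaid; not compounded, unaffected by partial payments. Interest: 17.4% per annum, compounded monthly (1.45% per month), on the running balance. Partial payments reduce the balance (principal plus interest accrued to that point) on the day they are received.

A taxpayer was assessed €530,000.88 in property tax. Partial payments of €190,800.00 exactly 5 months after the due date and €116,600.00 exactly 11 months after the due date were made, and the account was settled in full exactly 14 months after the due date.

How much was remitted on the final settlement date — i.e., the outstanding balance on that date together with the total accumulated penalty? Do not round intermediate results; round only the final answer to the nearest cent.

€383,604.34

Balance at month 5: €530,000.8800 × (1 + 0.0145)^5 = €569,556.5459…
After €190,800.00 payment: €569,556.5459… − €190,800.00 = €378,756.5459…
Balance at month 11: €378,756.5459… × (1 + 0.0145)^6 = €412,926.2152…
After €116,600.00 payment: €412,926.2152… − €116,600.00 = €296,326.2152…
Balance at month 14: €296,326.2152… × (1 + 0.0145)^3 = €309,404.2167…
Penalty: 14 × 1% × €530,000.88 = €74,200.12…
Final settlement = outstanding balance + penalty = €309,404.2167… + €74,200.12… = €383,604.34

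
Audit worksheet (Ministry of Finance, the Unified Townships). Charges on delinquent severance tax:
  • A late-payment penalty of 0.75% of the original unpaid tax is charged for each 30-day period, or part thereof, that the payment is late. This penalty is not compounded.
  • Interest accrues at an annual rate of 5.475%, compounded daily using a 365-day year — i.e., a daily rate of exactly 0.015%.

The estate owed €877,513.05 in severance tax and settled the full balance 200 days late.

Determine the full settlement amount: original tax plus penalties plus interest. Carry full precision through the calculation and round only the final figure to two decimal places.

Penalty periods: ⌈200/30⌉ = 7; penalty = 7 × 0.75% × €877,513.05 = €46,069.44…
Interest: €877,513.05 × ((1 + 0.00015)^200 − 1) = €877,513.05 × 0.03045222… = €26,722.2166…
Total = €877,513.05 + €46,069.4351… + €26,722.2166… = €950,304.70

€950,304.70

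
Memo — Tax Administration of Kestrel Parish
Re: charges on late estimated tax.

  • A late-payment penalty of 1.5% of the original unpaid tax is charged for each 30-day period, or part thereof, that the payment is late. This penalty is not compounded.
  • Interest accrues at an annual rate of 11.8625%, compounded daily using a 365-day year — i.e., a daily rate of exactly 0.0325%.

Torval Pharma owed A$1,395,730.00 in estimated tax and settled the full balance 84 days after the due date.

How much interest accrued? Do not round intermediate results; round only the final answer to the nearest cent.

Interest: A$1,395,730.00 × ((1 + 0.000325)^84 − 1) = A$1,395,730.00 × 0.02767150… = A$38,621.9445…

A$38,621.94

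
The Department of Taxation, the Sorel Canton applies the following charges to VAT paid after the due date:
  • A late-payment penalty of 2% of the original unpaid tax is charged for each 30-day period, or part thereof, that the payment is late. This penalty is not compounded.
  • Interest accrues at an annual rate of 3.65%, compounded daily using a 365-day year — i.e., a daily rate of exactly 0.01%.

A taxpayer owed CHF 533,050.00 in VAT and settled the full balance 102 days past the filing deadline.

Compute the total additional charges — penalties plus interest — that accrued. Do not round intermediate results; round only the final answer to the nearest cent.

Penalty periods: ⌈102/30⌉ = 4; penalty = 4 × 2% × CHF 533,050.00 = CHF 42,644.00
Interest: CHF 533,050.00 × ((1 + 0.0001)^102 − 1) = CHF 533,050.00 × 0.01025168… = CHF 5,464.6592…
Penalties + interest = CHF 42,644.0000 + CHF 5,464.6592… = CHF 48,108.66

CHF 48,108.66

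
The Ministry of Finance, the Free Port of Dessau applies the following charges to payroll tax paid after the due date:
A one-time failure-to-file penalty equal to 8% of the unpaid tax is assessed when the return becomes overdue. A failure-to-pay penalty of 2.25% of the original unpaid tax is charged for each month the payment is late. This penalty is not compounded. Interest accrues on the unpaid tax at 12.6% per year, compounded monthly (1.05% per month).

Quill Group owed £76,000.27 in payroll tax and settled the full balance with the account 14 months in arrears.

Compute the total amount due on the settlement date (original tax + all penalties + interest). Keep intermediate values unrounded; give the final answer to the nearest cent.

£117,987.88

Failure-to-file penalty: 8% × £76,000.27 = £6,080.02…
Failure-to-pay penalty = 2.25% × £76,000.27 × 14 mo = £23,940.09…
Interest: £76,000.27 × ((1 + 0.0105)^14 − 1) = £76,000.27 × 0.1574666… = £11,967.5005…
Total = £76,000.27 + £30,020.1067… + £11,967.5005… = £117,987.88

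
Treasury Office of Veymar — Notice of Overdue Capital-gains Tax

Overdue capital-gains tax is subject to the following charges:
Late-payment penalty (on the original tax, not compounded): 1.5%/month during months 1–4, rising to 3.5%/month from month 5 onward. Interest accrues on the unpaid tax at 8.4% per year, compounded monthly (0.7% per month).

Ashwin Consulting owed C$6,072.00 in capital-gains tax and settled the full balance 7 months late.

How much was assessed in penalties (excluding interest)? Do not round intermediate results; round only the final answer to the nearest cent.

Penalty, months 1–4: 4 × 1.5% × C$6,072.00 = C$364.32
Penalty, months 5–7: 3 × 3.5% × C$6,072.00 = C$637.56
Total penalty = C$364.32 + C$637.56 = C$1,001.88

C$1,001.88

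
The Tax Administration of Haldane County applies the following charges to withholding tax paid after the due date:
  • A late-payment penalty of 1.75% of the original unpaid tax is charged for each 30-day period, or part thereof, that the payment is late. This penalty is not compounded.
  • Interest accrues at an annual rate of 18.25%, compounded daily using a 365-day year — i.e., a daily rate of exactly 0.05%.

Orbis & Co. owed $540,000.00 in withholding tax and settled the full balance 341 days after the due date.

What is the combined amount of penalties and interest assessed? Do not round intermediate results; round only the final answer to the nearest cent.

Penalty periods: ⌈341/30⌉ = 12; penalty = 12 × 1.75% × $540,000.00 = $113,400.00
Interest: $540,000.00 × ((1 + 0.0005)^341 − 1) = $540,000.00 × 0.18584712… = $100,357.4453…
Penalties + interest = $113,400.0000 + $100,357.4453… = $213,757.45

$213,757.45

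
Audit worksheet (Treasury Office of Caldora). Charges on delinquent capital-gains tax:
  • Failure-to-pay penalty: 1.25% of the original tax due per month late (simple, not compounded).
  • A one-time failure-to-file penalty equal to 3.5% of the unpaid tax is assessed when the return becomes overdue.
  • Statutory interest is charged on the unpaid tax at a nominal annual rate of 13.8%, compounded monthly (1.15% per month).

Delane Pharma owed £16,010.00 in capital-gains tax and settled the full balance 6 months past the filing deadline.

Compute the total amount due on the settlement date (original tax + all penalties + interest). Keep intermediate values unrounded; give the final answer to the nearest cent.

Failure-to-file penalty: 3.5% × £16,010.00 = £560.35
Failure-to-pay penalty = 1.25% × £16,010.00 × 6 mo = £1,200.75
Interest: £16,010.00 × ((1 + 0.0115)^6 − 1) = £16,010.00 × 0.0710144… = £1,136.9410…
Total = £16,010.00 + £1,761.1000 + £1,136.9410… = £18,908.04

£18,908.04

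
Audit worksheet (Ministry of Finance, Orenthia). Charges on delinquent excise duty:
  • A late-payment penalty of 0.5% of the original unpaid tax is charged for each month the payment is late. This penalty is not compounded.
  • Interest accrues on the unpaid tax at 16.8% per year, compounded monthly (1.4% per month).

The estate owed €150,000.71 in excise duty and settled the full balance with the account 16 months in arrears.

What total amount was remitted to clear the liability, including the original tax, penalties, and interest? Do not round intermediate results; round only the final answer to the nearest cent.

Late-payment penalty = 0.5% × €150,000.71 × 16 mo = €12,000.06…
Interest: €150,000.71 × ((1 + 0.014)^16 − 1) = €150,000.71 × 0.2491290… = €37,369.5221…
Total = €150,000.71 + €12,000.0568 + €37,369.5221… = €199,370.29

€199,370.29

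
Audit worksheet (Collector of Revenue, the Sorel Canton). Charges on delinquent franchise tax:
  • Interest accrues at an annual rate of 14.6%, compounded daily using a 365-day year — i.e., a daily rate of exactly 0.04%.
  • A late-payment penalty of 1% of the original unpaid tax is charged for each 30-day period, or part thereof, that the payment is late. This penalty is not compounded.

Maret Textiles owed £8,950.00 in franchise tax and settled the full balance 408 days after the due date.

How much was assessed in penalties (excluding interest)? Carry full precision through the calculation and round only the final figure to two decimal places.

£1,253.00

Penalty periods: ⌈408/30⌉ = 14; penalty = 14 × 1% × £8,950.00 = £1,253.00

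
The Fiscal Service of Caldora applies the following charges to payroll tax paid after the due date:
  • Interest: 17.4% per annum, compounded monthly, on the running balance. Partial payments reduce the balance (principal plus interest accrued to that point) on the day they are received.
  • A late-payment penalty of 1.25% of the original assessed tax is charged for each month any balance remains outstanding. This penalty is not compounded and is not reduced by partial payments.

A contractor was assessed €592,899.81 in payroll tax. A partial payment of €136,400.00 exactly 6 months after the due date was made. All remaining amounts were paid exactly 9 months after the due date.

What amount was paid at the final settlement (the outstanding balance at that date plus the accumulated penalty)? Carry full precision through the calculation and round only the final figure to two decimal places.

Monthly rate = 17.4% ÷ 12 = 1.45%
Balance at month 6: €592,899.8100 × (1 + 0.0145)^6 = €646,388.4973…
After €136,400.00 payment: €646,388.4973… − €136,400.00 = €509,988.4973…
Balance at month 9: €509,988.4973… × (1 + 0.0145)^3 = €532,496.2269…
Penalty: 9 × 1.25% × €592,899.81 = €66,701.23…
Final settlement = outstanding balance + penalty = €532,496.2269… + €66,701.23… = €599,197.46

€599,197.46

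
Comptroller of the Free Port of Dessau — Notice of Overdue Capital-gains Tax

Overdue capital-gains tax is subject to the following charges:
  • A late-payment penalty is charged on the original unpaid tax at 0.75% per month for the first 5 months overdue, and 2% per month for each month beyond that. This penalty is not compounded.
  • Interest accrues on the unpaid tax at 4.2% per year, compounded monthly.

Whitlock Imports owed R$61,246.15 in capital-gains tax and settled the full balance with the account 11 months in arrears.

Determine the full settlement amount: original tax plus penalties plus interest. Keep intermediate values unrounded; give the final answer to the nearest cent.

R$73,292.10

Penalty, months 1–5: 5 × 0.75% × R$61,246.15 = R$2,296.73…
Penalty, months 6–11: 6 × 2% × R$61,246.15 = R$7,349.54…
Interest (4.2%/yr ÷ 12 = 0.35%/month): R$61,246.15 × ((1 + 0.0035)^11 − 1) = R$2,399.6777…
Total = R$61,246.15 + R$9,646.2686… + R$2,399.6777… = R$73,292.10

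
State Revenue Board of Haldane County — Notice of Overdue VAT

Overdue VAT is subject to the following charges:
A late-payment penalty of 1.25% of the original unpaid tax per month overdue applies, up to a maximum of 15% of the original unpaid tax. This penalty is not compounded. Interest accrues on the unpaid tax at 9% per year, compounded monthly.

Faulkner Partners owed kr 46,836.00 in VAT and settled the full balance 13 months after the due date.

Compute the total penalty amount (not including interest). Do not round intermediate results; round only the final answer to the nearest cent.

kr 7,025.40

Penalty (uncapped): 13 × 1.25% × kr 46,836.00 = kr 7,610.85; cap = 15% × kr 46,836.00 = kr 7,025.40 → penalty = kr 7,025.40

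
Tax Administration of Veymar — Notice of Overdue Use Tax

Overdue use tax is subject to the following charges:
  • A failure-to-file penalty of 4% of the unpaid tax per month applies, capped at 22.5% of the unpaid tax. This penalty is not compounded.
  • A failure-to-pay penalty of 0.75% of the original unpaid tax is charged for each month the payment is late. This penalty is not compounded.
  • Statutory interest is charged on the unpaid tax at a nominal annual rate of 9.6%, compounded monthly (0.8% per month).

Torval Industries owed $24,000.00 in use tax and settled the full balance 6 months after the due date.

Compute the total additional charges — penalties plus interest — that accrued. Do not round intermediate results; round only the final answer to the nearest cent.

$7,655.29

Failure-to-file: 6 × 4% × $24,000.00 = $5,760.00, capped at 22.5% × $24,000.00 = $5,400.00
Failure-to-pay penalty = 0.75% × $24,000.00 × 6 mo = $1,080.00
Interest: $24,000.00 × ((1 + 0.008)^6 − 1) = $24,000.00 × 0.0489703… = $1,175.2872…
Penalties + interest = $6,480.0000 + $1,175.2872… = $7,655.29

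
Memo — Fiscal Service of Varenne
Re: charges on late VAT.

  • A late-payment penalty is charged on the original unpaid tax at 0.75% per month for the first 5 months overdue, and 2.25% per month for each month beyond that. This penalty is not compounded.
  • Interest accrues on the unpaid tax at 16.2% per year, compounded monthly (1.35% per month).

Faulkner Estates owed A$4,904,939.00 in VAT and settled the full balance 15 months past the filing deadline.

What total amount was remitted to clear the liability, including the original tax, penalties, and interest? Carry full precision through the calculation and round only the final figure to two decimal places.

A$7,285,317.85

Penalty, months 1–5: 5 × 0.75% × A$4,904,939.00 = A$183,935.21…
Penalty, months 6–15: 10 × 2.25% × A$4,904,939.00 = A$1,103,611.28…
Interest: A$4,904,939.00 × ((1 + 0.0135)^15 − 1) = A$4,904,939.00 × 0.2228024… = A$1,092,832.3604…
Total = A$4,904,939.00 + A$1,287,546.4875 + A$1,092,832.3604… = A$7,285,317.85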